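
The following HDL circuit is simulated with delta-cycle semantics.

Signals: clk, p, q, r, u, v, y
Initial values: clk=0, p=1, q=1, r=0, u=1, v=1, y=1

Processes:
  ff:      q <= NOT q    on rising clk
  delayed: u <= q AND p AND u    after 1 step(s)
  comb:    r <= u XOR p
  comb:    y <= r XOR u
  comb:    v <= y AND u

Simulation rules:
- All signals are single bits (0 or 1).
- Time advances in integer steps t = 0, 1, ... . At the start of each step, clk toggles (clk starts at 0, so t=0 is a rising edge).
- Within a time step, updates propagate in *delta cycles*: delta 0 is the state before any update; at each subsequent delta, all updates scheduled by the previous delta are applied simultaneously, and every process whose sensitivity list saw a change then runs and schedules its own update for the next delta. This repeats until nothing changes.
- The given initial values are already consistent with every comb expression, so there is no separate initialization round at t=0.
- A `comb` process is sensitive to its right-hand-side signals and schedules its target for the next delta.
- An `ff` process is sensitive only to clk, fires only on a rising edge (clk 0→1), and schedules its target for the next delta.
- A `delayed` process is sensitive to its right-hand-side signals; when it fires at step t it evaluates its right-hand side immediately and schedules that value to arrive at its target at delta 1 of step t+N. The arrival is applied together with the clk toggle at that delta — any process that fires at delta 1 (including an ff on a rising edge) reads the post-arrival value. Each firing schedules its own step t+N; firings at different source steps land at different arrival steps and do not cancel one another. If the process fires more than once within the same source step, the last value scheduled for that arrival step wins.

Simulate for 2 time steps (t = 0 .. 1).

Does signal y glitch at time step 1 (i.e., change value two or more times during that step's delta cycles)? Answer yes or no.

t0.Δ0 p=1 clk=0 y=1 r=0 v=1 q=1 u=1
t0.Δ1 p=1 clk=1 y=1 r=0 v=1 q=1 u=1
t0.Δ2 p=1 clk=1 y=1 r=0 v=1 q=0 u=1
t1.Δ0 p=1 clk=1 y=1 r=0 v=1 q=0 u=1
t1.Δ1 p=1 clk=0 y=1 r=0 v=1 q=0 u=0
t1.Δ2 p=1 clk=0 y=0 r=1 v=0 q=0 u=0
t1.Δ3 p=1 clk=0 y=1 r=1 v=0 q=0 u=0

yes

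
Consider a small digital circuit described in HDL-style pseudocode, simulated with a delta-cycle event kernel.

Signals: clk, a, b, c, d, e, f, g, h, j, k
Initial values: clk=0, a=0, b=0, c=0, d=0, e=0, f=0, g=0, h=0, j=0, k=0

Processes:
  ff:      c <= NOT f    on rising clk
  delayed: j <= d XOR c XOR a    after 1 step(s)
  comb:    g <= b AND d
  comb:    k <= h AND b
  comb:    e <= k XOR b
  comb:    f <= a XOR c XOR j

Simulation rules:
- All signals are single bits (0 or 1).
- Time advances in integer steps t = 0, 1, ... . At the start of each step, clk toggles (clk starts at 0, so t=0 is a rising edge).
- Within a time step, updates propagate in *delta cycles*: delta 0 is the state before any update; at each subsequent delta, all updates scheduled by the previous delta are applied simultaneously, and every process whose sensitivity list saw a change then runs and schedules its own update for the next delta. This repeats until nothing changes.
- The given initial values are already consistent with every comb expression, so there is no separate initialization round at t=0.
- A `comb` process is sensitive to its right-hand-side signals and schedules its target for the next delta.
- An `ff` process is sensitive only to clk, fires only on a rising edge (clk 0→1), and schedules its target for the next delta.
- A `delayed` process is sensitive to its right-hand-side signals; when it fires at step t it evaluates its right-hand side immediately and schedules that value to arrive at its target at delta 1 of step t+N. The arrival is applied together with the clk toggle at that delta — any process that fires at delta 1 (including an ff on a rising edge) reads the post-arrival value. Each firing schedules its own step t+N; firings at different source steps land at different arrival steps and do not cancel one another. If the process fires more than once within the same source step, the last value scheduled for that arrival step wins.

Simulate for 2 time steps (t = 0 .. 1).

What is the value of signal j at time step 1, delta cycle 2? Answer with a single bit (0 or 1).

1

t=0 Δ0: j=0 g=0 k=0 clk=0 f=0 b=0 c=0 h=0 e=0 d=0 a=0
  Δ1: clk:0→1
  Δ2: c:0→1
  Δ3: f:0→1
  (3Δ to stable)
t=1 Δ0: j=0 g=0 k=0 clk=1 f=1 b=0 c=1 h=0 e=0 d=0 a=0
  Δ1: j:0→1, clk:1→0
  Δ2: f:1→0
  (2Δ to stable)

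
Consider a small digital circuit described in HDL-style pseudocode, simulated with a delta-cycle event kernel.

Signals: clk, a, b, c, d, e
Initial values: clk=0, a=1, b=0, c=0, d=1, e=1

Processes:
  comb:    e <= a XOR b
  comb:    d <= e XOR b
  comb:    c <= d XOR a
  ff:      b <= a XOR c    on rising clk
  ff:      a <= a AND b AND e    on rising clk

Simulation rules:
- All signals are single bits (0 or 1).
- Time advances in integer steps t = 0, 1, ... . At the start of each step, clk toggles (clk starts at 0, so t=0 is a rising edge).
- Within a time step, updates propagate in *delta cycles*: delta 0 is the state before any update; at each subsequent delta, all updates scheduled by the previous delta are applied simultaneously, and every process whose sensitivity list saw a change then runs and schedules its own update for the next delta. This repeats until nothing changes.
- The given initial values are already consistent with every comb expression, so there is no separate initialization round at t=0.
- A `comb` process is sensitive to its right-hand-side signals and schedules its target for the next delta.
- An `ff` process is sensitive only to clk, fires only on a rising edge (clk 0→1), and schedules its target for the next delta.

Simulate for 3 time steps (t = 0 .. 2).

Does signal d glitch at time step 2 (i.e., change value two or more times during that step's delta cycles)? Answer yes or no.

yes

t0.Δ0 d=1 a=1 c=0 e=1 b=0 clk=0
t0.Δ1 d=1 a=1 c=0 e=1 b=0 clk=1
t0.Δ2 d=1 a=0 c=0 e=1 b=1 clk=1
t0.Δ3 d=0 a=0 c=1 e=1 b=1 clk=1
t0.Δ4 d=0 a=0 c=0 e=1 b=1 clk=1
t1.Δ0 d=0 a=0 c=0 e=1 b=1 clk=1
t1.Δ1 d=0 a=0 c=0 e=1 b=1 clk=0
t2.Δ0 d=0 a=0 c=0 e=1 b=1 clk=0
t2.Δ1 d=0 a=0 c=0 e=1 b=1 clk=1
t2.Δ2 d=0 a=0 c=0 e=1 b=0 clk=1
t2.Δ3 d=1 a=0 c=0 e=0 b=0 clk=1
t2.Δ4 d=0 a=0 c=1 e=0 b=0 clk=1
t2.Δ5 d=0 a=0 c=0 e=0 b=0 clk=1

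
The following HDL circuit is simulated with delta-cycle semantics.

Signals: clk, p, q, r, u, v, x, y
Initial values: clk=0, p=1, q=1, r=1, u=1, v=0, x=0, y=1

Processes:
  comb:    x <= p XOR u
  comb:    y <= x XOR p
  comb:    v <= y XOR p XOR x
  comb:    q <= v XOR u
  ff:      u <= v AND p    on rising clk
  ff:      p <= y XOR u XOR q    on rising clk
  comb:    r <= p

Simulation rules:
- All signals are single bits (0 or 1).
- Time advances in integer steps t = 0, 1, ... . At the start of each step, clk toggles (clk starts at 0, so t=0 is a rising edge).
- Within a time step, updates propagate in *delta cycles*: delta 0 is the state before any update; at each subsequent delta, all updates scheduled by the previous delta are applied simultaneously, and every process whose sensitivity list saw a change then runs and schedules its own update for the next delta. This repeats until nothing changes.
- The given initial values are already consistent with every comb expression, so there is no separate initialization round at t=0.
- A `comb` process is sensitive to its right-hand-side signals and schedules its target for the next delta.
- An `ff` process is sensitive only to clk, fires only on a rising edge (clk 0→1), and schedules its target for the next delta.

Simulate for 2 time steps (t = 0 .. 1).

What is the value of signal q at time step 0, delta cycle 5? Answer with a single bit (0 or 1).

[bits: q,x,r,y,clk,u,v,p]
t=0: Δ0=10110101 Δ1=10111101 Δ2=10111001 Δ3=01111001 Δ4=01101011 Δ5=11101001 Δ6=01101001 | 6Δ
t=1: Δ0=01101001 Δ1=01100001 | 1Δ

1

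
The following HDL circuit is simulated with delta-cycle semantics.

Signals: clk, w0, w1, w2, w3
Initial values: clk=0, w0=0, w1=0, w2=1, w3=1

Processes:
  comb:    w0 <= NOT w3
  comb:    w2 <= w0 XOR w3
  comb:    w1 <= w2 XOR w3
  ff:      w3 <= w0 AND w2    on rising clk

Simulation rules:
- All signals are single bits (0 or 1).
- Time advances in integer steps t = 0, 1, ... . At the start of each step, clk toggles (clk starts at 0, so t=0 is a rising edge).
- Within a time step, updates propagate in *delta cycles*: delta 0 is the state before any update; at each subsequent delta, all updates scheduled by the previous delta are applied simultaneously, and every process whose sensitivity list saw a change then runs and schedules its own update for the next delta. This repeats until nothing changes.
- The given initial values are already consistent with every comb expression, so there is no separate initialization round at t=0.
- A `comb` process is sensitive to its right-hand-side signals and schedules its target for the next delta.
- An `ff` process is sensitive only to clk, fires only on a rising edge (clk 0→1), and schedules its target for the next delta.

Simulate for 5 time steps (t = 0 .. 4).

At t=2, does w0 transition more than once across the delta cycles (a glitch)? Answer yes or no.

t0.Δ0 clk=0 w2=1 w3=1 w0=0 w1=0
t0.Δ1 clk=1 w2=1 w3=1 w0=0 w1=0
t0.Δ2 clk=1 w2=1 w3=0 w0=0 w1=0
t0.Δ3 clk=1 w2=0 w3=0 w0=1 w1=1
t0.Δ4 clk=1 w2=1 w3=0 w0=1 w1=0
t0.Δ5 clk=1 w2=1 w3=0 w0=1 w1=1
t1.Δ0 clk=1 w2=1 w3=0 w0=1 w1=1
t1.Δ1 clk=0 w2=1 w3=0 w0=1 w1=1
t2.Δ0 clk=0 w2=1 w3=0 w0=1 w1=1
t2.Δ1 clk=1 w2=1 w3=0 w0=1 w1=1
t2.Δ2 clk=1 w2=1 w3=1 w0=1 w1=1
t2.Δ3 clk=1 w2=0 w3=1 w0=0 w1=0
t2.Δ4 clk=1 w2=1 w3=1 w0=0 w1=1
t2.Δ5 clk=1 w2=1 w3=1 w0=0 w1=0
t3.Δ0 clk=1 w2=1 w3=1 w0=0 w1=0
t3.Δ1 clk=0 w2=1 w3=1 w0=0 w1=0
t4.Δ0 clk=0 w2=1 w3=1 w0=0 w1=0
t4.Δ1 clk=1 w2=1 w3=1 w0=0 w1=0
t4.Δ2 clk=1 w2=1 w3=0 w0=0 w1=0
t4.Δ3 clk=1 w2=0 w3=0 w0=1 w1=1
t4.Δ4 clk=1 w2=1 w3=0 w0=1 w1=0
t4.Δ5 clk=1 w2=1 w3=0 w0=1 w1=1

no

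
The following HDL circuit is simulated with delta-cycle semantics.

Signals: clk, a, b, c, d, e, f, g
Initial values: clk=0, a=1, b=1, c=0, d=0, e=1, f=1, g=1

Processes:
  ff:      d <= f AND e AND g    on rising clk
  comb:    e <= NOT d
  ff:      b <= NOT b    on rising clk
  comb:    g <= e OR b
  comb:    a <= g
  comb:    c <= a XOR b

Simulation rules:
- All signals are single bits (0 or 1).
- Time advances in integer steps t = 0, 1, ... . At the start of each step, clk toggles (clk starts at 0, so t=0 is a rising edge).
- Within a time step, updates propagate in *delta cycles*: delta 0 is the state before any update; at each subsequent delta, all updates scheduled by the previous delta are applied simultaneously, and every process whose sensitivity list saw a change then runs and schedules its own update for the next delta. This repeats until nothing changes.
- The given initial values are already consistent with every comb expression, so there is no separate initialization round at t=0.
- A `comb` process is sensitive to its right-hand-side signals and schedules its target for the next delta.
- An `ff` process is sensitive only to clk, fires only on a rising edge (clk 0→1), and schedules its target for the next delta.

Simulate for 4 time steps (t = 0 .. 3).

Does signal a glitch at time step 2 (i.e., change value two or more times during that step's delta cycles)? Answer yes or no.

t0.Δ0 b=1 d=0 c=0 f=1 clk=0 a=1 e=1 g=1
t0.Δ1 b=1 d=0 c=0 f=1 clk=1 a=1 e=1 g=1
t0.Δ2 b=0 d=1 c=0 f=1 clk=1 a=1 e=1 g=1
t0.Δ3 b=0 d=1 c=1 f=1 clk=1 a=1 e=0 g=1
t0.Δ4 b=0 d=1 c=1 f=1 clk=1 a=1 e=0 g=0
t0.Δ5 b=0 d=1 c=1 f=1 clk=1 a=0 e=0 g=0
t0.Δ6 b=0 d=1 c=0 f=1 clk=1 a=0 e=0 g=0
t1.Δ0 b=0 d=1 c=0 f=1 clk=1 a=0 e=0 g=0
t1.Δ1 b=0 d=1 c=0 f=1 clk=0 a=0 e=0 g=0
t2.Δ0 b=0 d=1 c=0 f=1 clk=0 a=0 e=0 g=0
t2.Δ1 b=0 d=1 c=0 f=1 clk=1 a=0 e=0 g=0
t2.Δ2 b=1 d=0 c=0 f=1 clk=1 a=0 e=0 g=0
t2.Δ3 b=1 d=0 c=1 f=1 clk=1 a=0 e=1 g=1
t2.Δ4 b=1 d=0 c=1 f=1 clk=1 a=1 e=1 g=1
t2.Δ5 b=1 d=0 c=0 f=1 clk=1 a=1 e=1 g=1
t3.Δ0 b=1 d=0 c=0 f=1 clk=1 a=1 e=1 g=1
t3.Δ1 b=1 d=0 c=0 f=1 clk=0 a=1 e=1 g=1

no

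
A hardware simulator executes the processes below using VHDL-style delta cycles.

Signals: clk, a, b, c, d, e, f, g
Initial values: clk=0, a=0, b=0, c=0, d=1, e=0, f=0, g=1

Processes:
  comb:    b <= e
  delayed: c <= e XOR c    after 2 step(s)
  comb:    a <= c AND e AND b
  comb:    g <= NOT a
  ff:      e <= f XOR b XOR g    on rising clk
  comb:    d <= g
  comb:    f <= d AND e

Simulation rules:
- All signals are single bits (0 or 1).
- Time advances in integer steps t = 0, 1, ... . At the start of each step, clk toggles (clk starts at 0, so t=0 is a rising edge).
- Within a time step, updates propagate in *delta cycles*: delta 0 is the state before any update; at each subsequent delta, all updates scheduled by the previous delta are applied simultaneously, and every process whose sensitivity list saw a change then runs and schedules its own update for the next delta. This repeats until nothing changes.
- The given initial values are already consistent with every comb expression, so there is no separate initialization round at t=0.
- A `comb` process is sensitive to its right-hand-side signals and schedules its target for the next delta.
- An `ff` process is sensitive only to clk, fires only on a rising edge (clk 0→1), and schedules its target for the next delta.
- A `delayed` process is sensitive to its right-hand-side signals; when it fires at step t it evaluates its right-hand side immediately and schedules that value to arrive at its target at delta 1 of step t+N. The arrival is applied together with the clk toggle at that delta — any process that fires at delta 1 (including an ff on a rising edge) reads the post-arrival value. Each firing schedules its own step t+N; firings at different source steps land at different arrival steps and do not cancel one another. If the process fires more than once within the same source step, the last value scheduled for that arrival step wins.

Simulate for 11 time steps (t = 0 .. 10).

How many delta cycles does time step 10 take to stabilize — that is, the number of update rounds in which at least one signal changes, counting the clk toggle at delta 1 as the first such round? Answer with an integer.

5

t=0 Δ0: f=0 a=0 d=1 clk=0 c=0 e=0 g=1 b=0
  Δ1: clk:0→1
  Δ2: e:0→1
  Δ3: f:0→1, b:0→1
  (3Δ to stable)
t=1 Δ0: f=1 a=0 d=1 clk=1 c=0 e=1 g=1 b=1
  Δ1: clk:1→0
  (1Δ to stable)
t=2 Δ0: f=1 a=0 d=1 clk=0 c=0 e=1 g=1 b=1
  Δ1: clk:0→1, c:0→1
  Δ2: a:0→1
  Δ3: g:1→0
  Δ4: d:1→0
  Δ5: f:1→0
  (5Δ to stable)
t=3 Δ0: f=0 a=1 d=0 clk=1 c=1 e=1 g=0 b=1
  Δ1: clk:1→0
  (1Δ to stable)
t=4 Δ0: f=0 a=1 d=0 clk=0 c=1 e=1 g=0 b=1
  Δ1: clk:0→1, c:1→0
  Δ2: a:1→0
  Δ3: g:0→1
  Δ4: d:0→1
  Δ5: f:0→1
  (5Δ to stable)
t=5 Δ0: f=1 a=0 d=1 clk=1 c=0 e=1 g=1 b=1
  Δ1: clk:1→0
  (1Δ to stable)
t=6 Δ0: f=1 a=0 d=1 clk=0 c=0 e=1 g=1 b=1
  Δ1: clk:0→1, c:0→1
  Δ2: a:0→1
  Δ3: g:1→0
  Δ4: d:1→0
  Δ5: f:1→0
  (5Δ to stable)
t=7 Δ0: f=0 a=1 d=0 clk=1 c=1 e=1 g=0 b=1
  Δ1: clk:1→0
  (1Δ to stable)
t=8 Δ0: f=0 a=1 d=0 clk=0 c=1 e=1 g=0 b=1
  Δ1: clk:0→1, c:1→0
  Δ2: a:1→0
  Δ3: g:0→1
  Δ4: d:0→1
  Δ5: f:0→1
  (5Δ to stable)
t=9 Δ0: f=1 a=0 d=1 clk=1 c=0 e=1 g=1 b=1
  Δ1: clk:1→0
  (1Δ to stable)
t=10 Δ0: f=1 a=0 d=1 clk=0 c=0 e=1 g=1 b=1
  Δ1: clk:0→1, c:0→1
  Δ2: a:0→1
  Δ3: g:1→0
  Δ4: d:1→0
  Δ5: f:1→0
  (5Δ to stable)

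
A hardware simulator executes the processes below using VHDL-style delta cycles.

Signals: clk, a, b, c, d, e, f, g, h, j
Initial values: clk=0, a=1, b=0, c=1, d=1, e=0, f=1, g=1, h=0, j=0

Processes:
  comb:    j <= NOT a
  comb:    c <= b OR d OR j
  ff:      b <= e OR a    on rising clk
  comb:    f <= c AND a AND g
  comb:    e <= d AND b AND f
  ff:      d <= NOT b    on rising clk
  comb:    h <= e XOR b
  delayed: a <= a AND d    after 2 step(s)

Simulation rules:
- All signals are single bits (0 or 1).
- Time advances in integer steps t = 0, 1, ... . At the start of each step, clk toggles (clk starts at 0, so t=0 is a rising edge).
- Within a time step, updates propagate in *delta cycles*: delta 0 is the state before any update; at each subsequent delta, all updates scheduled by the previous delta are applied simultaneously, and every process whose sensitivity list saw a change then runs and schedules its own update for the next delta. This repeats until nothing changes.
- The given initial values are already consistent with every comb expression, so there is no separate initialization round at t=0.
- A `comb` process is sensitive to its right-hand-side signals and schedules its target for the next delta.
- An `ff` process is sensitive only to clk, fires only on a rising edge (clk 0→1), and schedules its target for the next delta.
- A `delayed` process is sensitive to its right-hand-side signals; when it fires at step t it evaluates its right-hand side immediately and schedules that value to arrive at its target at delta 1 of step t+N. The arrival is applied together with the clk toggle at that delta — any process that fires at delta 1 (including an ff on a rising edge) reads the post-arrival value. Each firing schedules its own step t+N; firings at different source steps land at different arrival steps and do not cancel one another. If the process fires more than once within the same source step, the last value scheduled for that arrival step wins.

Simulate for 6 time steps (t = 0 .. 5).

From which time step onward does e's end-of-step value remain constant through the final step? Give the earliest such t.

[bits: c,j,b,a,clk,f,d,e,g,h]
t=0: Δ0=1001011010 Δ1=1001111010 Δ2=1011111010 Δ3=1011111111 Δ4=1011111110 | 4Δ
t=1: Δ0=1011111110 Δ1=1011011110 | 1Δ
t=2: Δ0=1011011110 Δ1=1011111110 Δ2=1011110110 Δ3=1011110010 Δ4=1011110011 | 4Δ
t=3: Δ0=1011110011 Δ1=1011010011 | 1Δ
t=4: Δ0=1011010011 Δ1=1010110011 Δ2=1100100011 Δ3=1100100010 | 3Δ
t=5: Δ0=1100100010 Δ1=1100000010 | 1Δ

2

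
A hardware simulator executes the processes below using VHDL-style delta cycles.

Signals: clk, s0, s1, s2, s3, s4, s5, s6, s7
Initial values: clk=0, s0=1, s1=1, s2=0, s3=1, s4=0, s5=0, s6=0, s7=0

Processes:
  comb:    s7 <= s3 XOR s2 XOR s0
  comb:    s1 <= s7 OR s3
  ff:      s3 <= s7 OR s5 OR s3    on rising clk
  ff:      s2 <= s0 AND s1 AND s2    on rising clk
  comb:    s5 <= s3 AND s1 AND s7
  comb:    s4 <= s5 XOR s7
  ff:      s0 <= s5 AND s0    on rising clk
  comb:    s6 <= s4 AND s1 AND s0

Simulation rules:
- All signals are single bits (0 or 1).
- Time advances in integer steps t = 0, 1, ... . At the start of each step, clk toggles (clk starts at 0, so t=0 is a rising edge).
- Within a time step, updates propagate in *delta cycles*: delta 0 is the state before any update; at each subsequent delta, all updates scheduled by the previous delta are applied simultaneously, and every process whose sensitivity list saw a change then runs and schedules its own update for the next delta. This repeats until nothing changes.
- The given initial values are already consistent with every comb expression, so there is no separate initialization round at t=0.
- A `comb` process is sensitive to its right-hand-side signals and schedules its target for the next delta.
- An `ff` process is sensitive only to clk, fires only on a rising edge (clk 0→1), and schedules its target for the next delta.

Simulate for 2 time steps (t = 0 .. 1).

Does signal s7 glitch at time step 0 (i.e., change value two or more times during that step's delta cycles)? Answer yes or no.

t0.Δ0 s5=0 s6=0 s0=1 s4=0 s1=1 s2=0 clk=0 s3=1 s7=0
t0.Δ1 s5=0 s6=0 s0=1 s4=0 s1=1 s2=0 clk=1 s3=1 s7=0
t0.Δ2 s5=0 s6=0 s0=0 s4=0 s1=1 s2=0 clk=1 s3=1 s7=0
t0.Δ3 s5=0 s6=0 s0=0 s4=0 s1=1 s2=0 clk=1 s3=1 s7=1
t0.Δ4 s5=1 s6=0 s0=0 s4=1 s1=1 s2=0 clk=1 s3=1 s7=1
t0.Δ5 s5=1 s6=0 s0=0 s4=0 s1=1 s2=0 clk=1 s3=1 s7=1
t1.Δ0 s5=1 s6=0 s0=0 s4=0 s1=1 s2=0 clk=1 s3=1 s7=1
t1.Δ1 s5=1 s6=0 s0=0 s4=0 s1=1 s2=0 clk=0 s3=1 s7=1

no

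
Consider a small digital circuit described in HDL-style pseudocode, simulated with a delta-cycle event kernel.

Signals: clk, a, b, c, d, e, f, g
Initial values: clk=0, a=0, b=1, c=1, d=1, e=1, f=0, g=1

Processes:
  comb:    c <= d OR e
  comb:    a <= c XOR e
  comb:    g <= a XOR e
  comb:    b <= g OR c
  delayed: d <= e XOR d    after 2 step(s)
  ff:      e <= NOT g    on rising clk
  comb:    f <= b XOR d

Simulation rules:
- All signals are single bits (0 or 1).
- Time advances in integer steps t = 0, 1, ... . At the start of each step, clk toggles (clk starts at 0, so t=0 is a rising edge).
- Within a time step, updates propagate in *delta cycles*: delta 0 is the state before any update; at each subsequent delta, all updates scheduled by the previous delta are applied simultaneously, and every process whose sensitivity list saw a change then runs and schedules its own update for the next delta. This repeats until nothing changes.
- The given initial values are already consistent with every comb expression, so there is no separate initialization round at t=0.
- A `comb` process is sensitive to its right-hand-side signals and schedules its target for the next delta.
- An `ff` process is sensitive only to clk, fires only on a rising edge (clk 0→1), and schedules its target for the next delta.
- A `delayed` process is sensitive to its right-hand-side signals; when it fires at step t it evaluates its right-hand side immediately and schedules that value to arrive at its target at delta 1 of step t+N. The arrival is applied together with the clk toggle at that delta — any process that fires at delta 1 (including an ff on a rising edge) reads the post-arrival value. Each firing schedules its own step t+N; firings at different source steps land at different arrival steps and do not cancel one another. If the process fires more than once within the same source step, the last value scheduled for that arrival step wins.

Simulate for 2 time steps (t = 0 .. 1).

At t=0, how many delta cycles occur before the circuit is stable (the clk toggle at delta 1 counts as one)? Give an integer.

4

[bits: b,f,a,g,clk,d,e,c]
t=0: Δ0=10010111 Δ1=10011111 Δ2=10011101 Δ3=10101101 Δ4=10111101 | 4Δ
t=1: Δ0=10111101 Δ1=10110101 | 1Δ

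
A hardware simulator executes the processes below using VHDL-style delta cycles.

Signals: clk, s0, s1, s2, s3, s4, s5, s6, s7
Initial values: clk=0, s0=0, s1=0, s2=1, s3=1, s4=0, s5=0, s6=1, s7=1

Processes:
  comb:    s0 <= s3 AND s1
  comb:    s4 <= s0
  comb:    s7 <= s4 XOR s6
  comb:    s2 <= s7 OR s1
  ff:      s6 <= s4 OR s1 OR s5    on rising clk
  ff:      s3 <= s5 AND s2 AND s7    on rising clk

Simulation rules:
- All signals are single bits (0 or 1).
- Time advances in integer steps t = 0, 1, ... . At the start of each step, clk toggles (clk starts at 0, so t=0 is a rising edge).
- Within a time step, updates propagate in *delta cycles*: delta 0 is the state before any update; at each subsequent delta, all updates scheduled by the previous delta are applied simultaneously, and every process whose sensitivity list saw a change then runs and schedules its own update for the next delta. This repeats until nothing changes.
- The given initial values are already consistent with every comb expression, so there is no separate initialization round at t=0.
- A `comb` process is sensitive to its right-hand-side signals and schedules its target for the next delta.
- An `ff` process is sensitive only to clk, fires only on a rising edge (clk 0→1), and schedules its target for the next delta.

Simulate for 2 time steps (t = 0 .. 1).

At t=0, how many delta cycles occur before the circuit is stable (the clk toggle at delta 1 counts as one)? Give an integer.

t0.Δ0 s5=0 s6=1 s2=1 s0=0 s4=0 s1=0 clk=0 s7=1 s3=1
t0.Δ1 s5=0 s6=1 s2=1 s0=0 s4=0 s1=0 clk=1 s7=1 s3=1
t0.Δ2 s5=0 s6=0 s2=1 s0=0 s4=0 s1=0 clk=1 s7=1 s3=0
t0.Δ3 s5=0 s6=0 s2=1 s0=0 s4=0 s1=0 clk=1 s7=0 s3=0
t0.Δ4 s5=0 s6=0 s2=0 s0=0 s4=0 s1=0 clk=1 s7=0 s3=0
t1.Δ0 s5=0 s6=0 s2=0 s0=0 s4=0 s1=0 clk=1 s7=0 s3=0
t1.Δ1 s5=0 s6=0 s2=0 s0=0 s4=0 s1=0 clk=0 s7=0 s3=0

4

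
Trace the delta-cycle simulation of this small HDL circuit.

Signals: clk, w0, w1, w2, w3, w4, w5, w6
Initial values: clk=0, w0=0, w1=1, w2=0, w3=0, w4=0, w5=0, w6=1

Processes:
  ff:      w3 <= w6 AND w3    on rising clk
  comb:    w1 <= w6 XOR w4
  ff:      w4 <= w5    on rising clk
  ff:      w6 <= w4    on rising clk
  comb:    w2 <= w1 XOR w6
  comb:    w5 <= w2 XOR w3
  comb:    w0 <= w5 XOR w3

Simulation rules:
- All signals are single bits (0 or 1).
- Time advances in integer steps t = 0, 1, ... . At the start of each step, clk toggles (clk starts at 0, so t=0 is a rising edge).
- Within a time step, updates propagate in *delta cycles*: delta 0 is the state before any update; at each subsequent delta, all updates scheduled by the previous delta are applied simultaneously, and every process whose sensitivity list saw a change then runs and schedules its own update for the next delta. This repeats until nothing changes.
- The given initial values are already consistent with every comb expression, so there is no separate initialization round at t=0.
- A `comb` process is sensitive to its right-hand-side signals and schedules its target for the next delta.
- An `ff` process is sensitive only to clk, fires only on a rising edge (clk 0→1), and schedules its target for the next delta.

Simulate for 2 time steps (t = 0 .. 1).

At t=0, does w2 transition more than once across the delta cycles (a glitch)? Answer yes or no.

yes

t=0 Δ0: w2=0 w3=0 w1=1 clk=0 w4=0 w6=1 w5=0 w0=0
  Δ1: clk:0→1
  Δ2: w6:1→0
  Δ3: w2:0→1, w1:1→0
  Δ4: w2:1→0, w5:0→1
  Δ5: w5:1→0, w0:0→1
  Δ6: w0:1→0
  (6Δ to stable)
t=1 Δ0: w2=0 w3=0 w1=0 clk=1 w4=0 w6=0 w5=0 w0=0
  Δ1: clk:1→0
  (1Δ to stable)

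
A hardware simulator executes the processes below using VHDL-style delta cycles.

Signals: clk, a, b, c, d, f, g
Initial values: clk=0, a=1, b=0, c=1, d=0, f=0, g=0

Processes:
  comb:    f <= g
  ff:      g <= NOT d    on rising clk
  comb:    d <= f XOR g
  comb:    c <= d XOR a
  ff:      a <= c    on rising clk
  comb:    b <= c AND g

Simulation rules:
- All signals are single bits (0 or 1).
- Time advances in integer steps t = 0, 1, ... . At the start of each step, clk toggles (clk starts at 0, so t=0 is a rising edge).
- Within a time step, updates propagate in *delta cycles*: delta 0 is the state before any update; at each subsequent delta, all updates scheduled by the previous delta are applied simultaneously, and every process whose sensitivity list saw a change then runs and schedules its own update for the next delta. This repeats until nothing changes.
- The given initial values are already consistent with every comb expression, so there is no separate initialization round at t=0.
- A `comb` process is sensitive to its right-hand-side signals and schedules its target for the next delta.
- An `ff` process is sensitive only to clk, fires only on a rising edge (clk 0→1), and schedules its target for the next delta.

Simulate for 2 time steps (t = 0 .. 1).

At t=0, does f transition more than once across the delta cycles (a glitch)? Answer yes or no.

t0.Δ0 clk=0 g=0 a=1 f=0 d=0 b=0 c=1
t0.Δ1 clk=1 g=0 a=1 f=0 d=0 b=0 c=1
t0.Δ2 clk=1 g=1 a=1 f=0 d=0 b=0 c=1
t0.Δ3 clk=1 g=1 a=1 f=1 d=1 b=1 c=1
t0.Δ4 clk=1 g=1 a=1 f=1 d=0 b=1 c=0
t0.Δ5 clk=1 g=1 a=1 f=1 d=0 b=0 c=1
t0.Δ6 clk=1 g=1 a=1 f=1 d=0 b=1 c=1
t1.Δ0 clk=1 g=1 a=1 f=1 d=0 b=1 c=1
t1.Δ1 clk=0 g=1 a=1 f=1 d=0 b=1 c=1

no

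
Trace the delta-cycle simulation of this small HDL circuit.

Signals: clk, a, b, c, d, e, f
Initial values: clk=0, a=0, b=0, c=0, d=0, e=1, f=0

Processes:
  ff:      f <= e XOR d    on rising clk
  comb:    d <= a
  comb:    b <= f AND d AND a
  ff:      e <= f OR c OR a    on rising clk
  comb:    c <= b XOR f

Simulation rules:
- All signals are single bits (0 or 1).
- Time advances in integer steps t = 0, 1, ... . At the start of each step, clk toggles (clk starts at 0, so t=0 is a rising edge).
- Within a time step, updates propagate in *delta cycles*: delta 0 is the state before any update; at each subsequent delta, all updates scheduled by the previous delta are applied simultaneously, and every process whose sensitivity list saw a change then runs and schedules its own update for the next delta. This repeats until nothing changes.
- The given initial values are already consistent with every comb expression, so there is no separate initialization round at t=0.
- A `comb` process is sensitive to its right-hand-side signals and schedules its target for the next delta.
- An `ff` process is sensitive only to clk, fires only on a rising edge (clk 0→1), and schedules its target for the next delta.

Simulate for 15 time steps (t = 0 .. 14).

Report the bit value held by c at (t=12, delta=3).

1

t=0 Δ0: e=1 b=0 c=0 a=0 f=0 clk=0 d=0
  Δ1: clk:0→1
  Δ2: e:1→0, f:0→1
  Δ3: c:0→1
  (3Δ to stable)
t=1 Δ0: e=0 b=0 c=1 a=0 f=1 clk=1 d=0
  Δ1: clk:1→0
  (1Δ to stable)
t=2 Δ0: e=0 b=0 c=1 a=0 f=1 clk=0 d=0
  Δ1: clk:0→1
  Δ2: e:0→1, f:1→0
  Δ3: c:1→0
  (3Δ to stable)
t=3 Δ0: e=1 b=0 c=0 a=0 f=0 clk=1 d=0
  Δ1: clk:1→0
  (1Δ to stable)
t=4 Δ0: e=1 b=0 c=0 a=0 f=0 clk=0 d=0
  Δ1: clk:0→1
  Δ2: e:1→0, f:0→1
  Δ3: c:0→1
  (3Δ to stable)
t=5 Δ0: e=0 b=0 c=1 a=0 f=1 clk=1 d=0
  Δ1: clk:1→0
  (1Δ to stable)
t=6 Δ0: e=0 b=0 c=1 a=0 f=1 clk=0 d=0
  Δ1: clk:0→1
  Δ2: e:0→1, f:1→0
  Δ3: c:1→0
  (3Δ to stable)
t=7 Δ0: e=1 b=0 c=0 a=0 f=0 clk=1 d=0
  Δ1: clk:1→0
  (1Δ to stable)
t=8 Δ0: e=1 b=0 c=0 a=0 f=0 clk=0 d=0
  Δ1: clk:0→1
  Δ2: e:1→0, f:0→1
  Δ3: c:0→1
  (3Δ to stable)
t=9 Δ0: e=0 b=0 c=1 a=0 f=1 clk=1 d=0
  Δ1: clk:1→0
  (1Δ to stable)
t=10 Δ0: e=0 b=0 c=1 a=0 f=1 clk=0 d=0
  Δ1: clk:0→1
  Δ2: e:0→1, f:1→0
  Δ3: c:1→0
  (3Δ to stable)
t=11 Δ0: e=1 b=0 c=0 a=0 f=0 clk=1 d=0
  Δ1: clk:1→0
  (1Δ to stable)
t=12 Δ0: e=1 b=0 c=0 a=0 f=0 clk=0 d=0
  Δ1: clk:0→1
  Δ2: e:1→0, f:0→1
  Δ3: c:0→1
  (3Δ to stable)
t=13 Δ0: e=0 b=0 c=1 a=0 f=1 clk=1 d=0
  Δ1: clk:1→0
  (1Δ to stable)
t=14 Δ0: e=0 b=0 c=1 a=0 f=1 clk=0 d=0
  Δ1: clk:0→1
  Δ2: e:0→1, f:1→0
  Δ3: c:1→0
  (3Δ to stable)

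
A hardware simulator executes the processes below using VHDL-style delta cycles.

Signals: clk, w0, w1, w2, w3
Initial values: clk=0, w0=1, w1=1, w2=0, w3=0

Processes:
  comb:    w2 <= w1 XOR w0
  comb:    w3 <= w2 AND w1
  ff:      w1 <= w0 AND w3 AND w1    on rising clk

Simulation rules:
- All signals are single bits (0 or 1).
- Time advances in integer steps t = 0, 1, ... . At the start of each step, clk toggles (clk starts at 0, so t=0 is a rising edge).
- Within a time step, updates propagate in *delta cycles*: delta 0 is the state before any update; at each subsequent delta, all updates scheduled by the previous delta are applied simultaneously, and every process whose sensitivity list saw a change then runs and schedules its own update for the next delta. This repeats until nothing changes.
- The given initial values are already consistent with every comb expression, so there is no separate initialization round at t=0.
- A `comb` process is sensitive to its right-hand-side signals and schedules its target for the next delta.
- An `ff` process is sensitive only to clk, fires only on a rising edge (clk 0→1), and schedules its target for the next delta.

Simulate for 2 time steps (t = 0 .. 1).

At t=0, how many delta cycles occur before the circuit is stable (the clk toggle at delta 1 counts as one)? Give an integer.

t0.Δ0 w2=0 clk=0 w1=1 w3=0 w0=1
t0.Δ1 w2=0 clk=1 w1=1 w3=0 w0=1
t0.Δ2 w2=0 clk=1 w1=0 w3=0 w0=1
t0.Δ3 w2=1 clk=1 w1=0 w3=0 w0=1
t1.Δ0 w2=1 clk=1 w1=0 w3=0 w0=1
t1.Δ1 w2=1 clk=0 w1=0 w3=0 w0=1

3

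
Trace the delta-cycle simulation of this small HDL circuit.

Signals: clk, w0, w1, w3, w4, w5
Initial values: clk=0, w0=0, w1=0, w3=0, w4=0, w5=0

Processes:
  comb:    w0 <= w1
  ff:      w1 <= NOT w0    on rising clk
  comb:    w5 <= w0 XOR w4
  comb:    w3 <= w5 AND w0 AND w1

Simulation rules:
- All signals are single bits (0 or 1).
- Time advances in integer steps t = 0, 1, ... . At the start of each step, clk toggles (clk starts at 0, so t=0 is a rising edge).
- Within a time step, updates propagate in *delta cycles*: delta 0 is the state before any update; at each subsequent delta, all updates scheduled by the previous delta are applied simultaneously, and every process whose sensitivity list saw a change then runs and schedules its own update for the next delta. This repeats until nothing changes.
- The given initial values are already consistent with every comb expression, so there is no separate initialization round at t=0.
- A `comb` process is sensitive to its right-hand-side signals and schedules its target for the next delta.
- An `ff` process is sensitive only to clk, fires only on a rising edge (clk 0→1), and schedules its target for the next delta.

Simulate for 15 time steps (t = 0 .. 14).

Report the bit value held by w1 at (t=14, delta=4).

[bits: w1,w3,w4,w0,clk,w5]
t=0: Δ0=000000 Δ1=000010 Δ2=100010 Δ3=100110 Δ4=100111 Δ5=110111 | 5Δ
t=1: Δ0=110111 Δ1=110101 | 1Δ
t=2: Δ0=110101 Δ1=110111 Δ2=010111 Δ3=000011 Δ4=000010 | 4Δ
t=3: Δ0=000010 Δ1=000000 | 1Δ
t=4: Δ0=000000 Δ1=000010 Δ2=100010 Δ3=100110 Δ4=100111 Δ5=110111 | 5Δ
t=5: Δ0=110111 Δ1=110101 | 1Δ
t=6: Δ0=110101 Δ1=110111 Δ2=010111 Δ3=000011 Δ4=000010 | 4Δ
t=7: Δ0=000010 Δ1=000000 | 1Δ
t=8: Δ0=000000 Δ1=000010 Δ2=100010 Δ3=100110 Δ4=100111 Δ5=110111 | 5Δ
t=9: Δ0=110111 Δ1=110101 | 1Δ
t=10: Δ0=110101 Δ1=110111 Δ2=010111 Δ3=000011 Δ4=000010 | 4Δ
t=11: Δ0=000010 Δ1=000000 | 1Δ
t=12: Δ0=000000 Δ1=000010 Δ2=100010 Δ3=100110 Δ4=100111 Δ5=110111 | 5Δ
t=13: Δ0=110111 Δ1=110101 | 1Δ
t=14: Δ0=110101 Δ1=110111 Δ2=010111 Δ3=000011 Δ4=000010 | 4Δ

0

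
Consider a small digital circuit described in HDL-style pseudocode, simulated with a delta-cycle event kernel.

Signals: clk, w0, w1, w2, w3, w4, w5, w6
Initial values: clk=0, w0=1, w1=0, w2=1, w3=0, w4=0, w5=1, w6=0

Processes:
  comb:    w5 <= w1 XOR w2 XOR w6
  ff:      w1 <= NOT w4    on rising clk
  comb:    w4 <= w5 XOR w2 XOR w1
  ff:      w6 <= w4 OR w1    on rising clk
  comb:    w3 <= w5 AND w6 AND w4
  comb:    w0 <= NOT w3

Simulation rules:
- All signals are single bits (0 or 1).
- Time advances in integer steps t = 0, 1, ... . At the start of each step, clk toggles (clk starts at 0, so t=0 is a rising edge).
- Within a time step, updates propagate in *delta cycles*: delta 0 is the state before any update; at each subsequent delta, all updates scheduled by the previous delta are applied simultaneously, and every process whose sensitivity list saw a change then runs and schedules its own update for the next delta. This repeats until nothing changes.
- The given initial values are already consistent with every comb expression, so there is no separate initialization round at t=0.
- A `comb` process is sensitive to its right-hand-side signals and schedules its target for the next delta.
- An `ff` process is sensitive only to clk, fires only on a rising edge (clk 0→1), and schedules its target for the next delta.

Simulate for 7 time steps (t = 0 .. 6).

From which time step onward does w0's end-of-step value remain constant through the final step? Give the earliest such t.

4

t=0 Δ0: w3=0 clk=0 w2=1 w1=0 w5=1 w6=0 w4=0 w0=1
  Δ1: clk:0→1
  Δ2: w1:0→1
  Δ3: w5:1→0, w4:0→1
  Δ4: w4:1→0
  (4Δ to stable)
t=1 Δ0: w3=0 clk=1 w2=1 w1=1 w5=0 w6=0 w4=0 w0=1
  Δ1: clk:1→0
  (1Δ to stable)
t=2 Δ0: w3=0 clk=0 w2=1 w1=1 w5=0 w6=0 w4=0 w0=1
  Δ1: clk:0→1
  Δ2: w6:0→1
  Δ3: w5:0→1
  Δ4: w4:0→1
  Δ5: w3:0→1
  Δ6: w0:1→0
  (6Δ to stable)
t=3 Δ0: w3=1 clk=1 w2=1 w1=1 w5=1 w6=1 w4=1 w0=0
  Δ1: clk:1→0
  (1Δ to stable)
t=4 Δ0: w3=1 clk=0 w2=1 w1=1 w5=1 w6=1 w4=1 w0=0
  Δ1: clk:0→1
  Δ2: w1:1→0
  Δ3: w5:1→0, w4:1→0
  Δ4: w3:1→0, w4:0→1
  Δ5: w0:0→1
  (5Δ to stable)
t=5 Δ0: w3=0 clk=1 w2=1 w1=0 w5=0 w6=1 w4=1 w0=1
  Δ1: clk:1→0
  (1Δ to stable)
t=6 Δ0: w3=0 clk=0 w2=1 w1=0 w5=0 w6=1 w4=1 w0=1
  Δ1: clk:0→1
  (1Δ to stable)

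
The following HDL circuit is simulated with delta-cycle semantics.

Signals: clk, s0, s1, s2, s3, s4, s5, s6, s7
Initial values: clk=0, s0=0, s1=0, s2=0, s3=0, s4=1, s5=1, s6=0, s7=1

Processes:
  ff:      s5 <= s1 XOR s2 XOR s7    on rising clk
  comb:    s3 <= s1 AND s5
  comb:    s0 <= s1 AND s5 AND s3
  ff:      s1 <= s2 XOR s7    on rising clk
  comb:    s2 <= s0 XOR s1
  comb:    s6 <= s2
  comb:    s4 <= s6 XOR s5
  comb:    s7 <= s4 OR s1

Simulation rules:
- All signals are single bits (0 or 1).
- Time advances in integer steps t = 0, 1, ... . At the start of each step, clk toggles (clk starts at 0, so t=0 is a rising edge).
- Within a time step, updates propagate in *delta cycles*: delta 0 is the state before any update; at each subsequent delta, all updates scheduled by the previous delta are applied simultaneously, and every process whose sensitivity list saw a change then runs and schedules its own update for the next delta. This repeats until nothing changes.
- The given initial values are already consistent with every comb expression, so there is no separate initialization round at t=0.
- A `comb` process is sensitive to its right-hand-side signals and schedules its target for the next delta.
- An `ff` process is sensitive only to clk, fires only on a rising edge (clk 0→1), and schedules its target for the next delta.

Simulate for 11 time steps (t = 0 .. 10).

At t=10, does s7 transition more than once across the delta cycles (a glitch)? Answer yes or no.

t0.Δ0 s2=0 s0=0 s1=0 s3=0 s7=1 s4=1 s6=0 clk=0 s5=1
t0.Δ1 s2=0 s0=0 s1=0 s3=0 s7=1 s4=1 s6=0 clk=1 s5=1
t0.Δ2 s2=0 s0=0 s1=1 s3=0 s7=1 s4=1 s6=0 clk=1 s5=1
t0.Δ3 s2=1 s0=0 s1=1 s3=1 s7=1 s4=1 s6=0 clk=1 s5=1
t0.Δ4 s2=1 s0=1 s1=1 s3=1 s7=1 s4=1 s6=1 clk=1 s5=1
t0.Δ5 s2=0 s0=1 s1=1 s3=1 s7=1 s4=0 s6=1 clk=1 s5=1
t0.Δ6 s2=0 s0=1 s1=1 s3=1 s7=1 s4=0 s6=0 clk=1 s5=1
t0.Δ7 s2=0 s0=1 s1=1 s3=1 s7=1 s4=1 s6=0 clk=1 s5=1
t1.Δ0 s2=0 s0=1 s1=1 s3=1 s7=1 s4=1 s6=0 clk=1 s5=1
t1.Δ1 s2=0 s0=1 s1=1 s3=1 s7=1 s4=1 s6=0 clk=0 s5=1
t2.Δ0 s2=0 s0=1 s1=1 s3=1 s7=1 s4=1 s6=0 clk=0 s5=1
t2.Δ1 s2=0 s0=1 s1=1 s3=1 s7=1 s4=1 s6=0 clk=1 s5=1
t2.Δ2 s2=0 s0=1 s1=1 s3=1 s7=1 s4=1 s6=0 clk=1 s5=0
t2.Δ3 s2=0 s0=0 s1=1 s3=0 s7=1 s4=0 s6=0 clk=1 s5=0
t2.Δ4 s2=1 s0=0 s1=1 s3=0 s7=1 s4=0 s6=0 clk=1 s5=0
t2.Δ5 s2=1 s0=0 s1=1 s3=0 s7=1 s4=0 s6=1 clk=1 s5=0
t2.Δ6 s2=1 s0=0 s1=1 s3=0 s7=1 s4=1 s6=1 clk=1 s5=0
t3.Δ0 s2=1 s0=0 s1=1 s3=0 s7=1 s4=1 s6=1 clk=1 s5=0
t3.Δ1 s2=1 s0=0 s1=1 s3=0 s7=1 s4=1 s6=1 clk=0 s5=0
t4.Δ0 s2=1 s0=0 s1=1 s3=0 s7=1 s4=1 s6=1 clk=0 s5=0
t4.Δ1 s2=1 s0=0 s1=1 s3=0 s7=1 s4=1 s6=1 clk=1 s5=0
t4.Δ2 s2=1 s0=0 s1=0 s3=0 s7=1 s4=1 s6=1 clk=1 s5=1
t4.Δ3 s2=0 s0=0 s1=0 s3=0 s7=1 s4=0 s6=1 clk=1 s5=1
t4.Δ4 s2=0 s0=0 s1=0 s3=0 s7=0 s4=0 s6=0 clk=1 s5=1
t4.Δ5 s2=0 s0=0 s1=0 s3=0 s7=0 s4=1 s6=0 clk=1 s5=1
t4.Δ6 s2=0 s0=0 s1=0 s3=0 s7=1 s4=1 s6=0 clk=1 s5=1
t5.Δ0 s2=0 s0=0 s1=0 s3=0 s7=1 s4=1 s6=0 clk=1 s5=1
t5.Δ1 s2=0 s0=0 s1=0 s3=0 s7=1 s4=1 s6=0 clk=0 s5=1
t6.Δ0 s2=0 s0=0 s1=0 s3=0 s7=1 s4=1 s6=0 clk=0 s5=1
t6.Δ1 s2=0 s0=0 s1=0 s3=0 s7=1 s4=1 s6=0 clk=1 s5=1
t6.Δ2 s2=0 s0=0 s1=1 s3=0 s7=1 s4=1 s6=0 clk=1 s5=1
t6.Δ3 s2=1 s0=0 s1=1 s3=1 s7=1 s4=1 s6=0 clk=1 s5=1
t6.Δ4 s2=1 s0=1 s1=1 s3=1 s7=1 s4=1 s6=1 clk=1 s5=1
t6.Δ5 s2=0 s0=1 s1=1 s3=1 s7=1 s4=0 s6=1 clk=1 s5=1
t6.Δ6 s2=0 s0=1 s1=1 s3=1 s7=1 s4=0 s6=0 clk=1 s5=1
t6.Δ7 s2=0 s0=1 s1=1 s3=1 s7=1 s4=1 s6=0 clk=1 s5=1
t7.Δ0 s2=0 s0=1 s1=1 s3=1 s7=1 s4=1 s6=0 clk=1 s5=1
t7.Δ1 s2=0 s0=1 s1=1 s3=1 s7=1 s4=1 s6=0 clk=0 s5=1
t8.Δ0 s2=0 s0=1 s1=1 s3=1 s7=1 s4=1 s6=0 clk=0 s5=1
t8.Δ1 s2=0 s0=1 s1=1 s3=1 s7=1 s4=1 s6=0 clk=1 s5=1
t8.Δ2 s2=0 s0=1 s1=1 s3=1 s7=1 s4=1 s6=0 clk=1 s5=0
t8.Δ3 s2=0 s0=0 s1=1 s3=0 s7=1 s4=0 s6=0 clk=1 s5=0
t8.Δ4 s2=1 s0=0 s1=1 s3=0 s7=1 s4=0 s6=0 clk=1 s5=0
t8.Δ5 s2=1 s0=0 s1=1 s3=0 s7=1 s4=0 s6=1 clk=1 s5=0
t8.Δ6 s2=1 s0=0 s1=1 s3=0 s7=1 s4=1 s6=1 clk=1 s5=0
t9.Δ0 s2=1 s0=0 s1=1 s3=0 s7=1 s4=1 s6=1 clk=1 s5=0
t9.Δ1 s2=1 s0=0 s1=1 s3=0 s7=1 s4=1 s6=1 clk=0 s5=0
t10.Δ0 s2=1 s0=0 s1=1 s3=0 s7=1 s4=1 s6=1 clk=0 s5=0
t10.Δ1 s2=1 s0=0 s1=1 s3=0 s7=1 s4=1 s6=1 clk=1 s5=0
t10.Δ2 s2=1 s0=0 s1=0 s3=0 s7=1 s4=1 s6=1 clk=1 s5=1
t10.Δ3 s2=0 s0=0 s1=0 s3=0 s7=1 s4=0 s6=1 clk=1 s5=1
t10.Δ4 s2=0 s0=0 s1=0 s3=0 s7=0 s4=0 s6=0 clk=1 s5=1
t10.Δ5 s2=0 s0=0 s1=0 s3=0 s7=0 s4=1 s6=0 clk=1 s5=1
t10.Δ6 s2=0 s0=0 s1=0 s3=0 s7=1 s4=1 s6=0 clk=1 s5=1

yes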